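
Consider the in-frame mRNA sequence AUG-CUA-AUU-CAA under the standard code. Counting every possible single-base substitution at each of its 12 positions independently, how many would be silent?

Codon 1 (AUG, Met): 0 synonymous substitutions.
Codon 2 (CUA, Leu): 4 synonymous substitutions.
Codon 3 (AUU, Ile): 2 synonymous substitutions.
Codon 4 (CAA, Gln): 1 synonymous substitution.
Total: 0 + 4 + 2 + 1 = 7.

7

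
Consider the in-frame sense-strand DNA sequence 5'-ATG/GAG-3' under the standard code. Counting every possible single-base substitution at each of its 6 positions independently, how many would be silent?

Codon 1 (ATG, Met): 0 synonymous substitutions.
Codon 2 (GAG, Glu): 1 synonymous substitution.
Total: 0 + 1 = 1.

1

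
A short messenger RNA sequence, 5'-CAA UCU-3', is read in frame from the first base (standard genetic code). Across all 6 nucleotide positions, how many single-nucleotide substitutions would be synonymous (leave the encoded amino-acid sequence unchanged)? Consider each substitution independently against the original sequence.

4

Codon 1 (CAA, Gln): 1 synonymous substitution.
Codon 2 (UCU, Ser): 3 synonymous substitutions.
Total: 1 + 3 = 4.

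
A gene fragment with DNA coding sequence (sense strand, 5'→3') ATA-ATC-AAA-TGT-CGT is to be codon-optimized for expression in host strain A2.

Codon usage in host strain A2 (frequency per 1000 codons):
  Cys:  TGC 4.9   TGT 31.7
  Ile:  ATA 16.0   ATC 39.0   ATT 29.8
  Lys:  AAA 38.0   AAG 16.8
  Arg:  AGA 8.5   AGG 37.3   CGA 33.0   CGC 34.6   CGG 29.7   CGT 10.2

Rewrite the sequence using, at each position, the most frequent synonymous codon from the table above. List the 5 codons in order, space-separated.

ATC ATC AAA TGT AGG

Codon 1 (Ile): best is ATC at 39.0.
Codon 2 (Ile): best is ATC at 39.0.
Codon 3 (Lys): best is AAA at 38.0.
Codon 4 (Cys): best is TGT at 31.7.
Codon 5 (Arg): best is AGG at 37.3.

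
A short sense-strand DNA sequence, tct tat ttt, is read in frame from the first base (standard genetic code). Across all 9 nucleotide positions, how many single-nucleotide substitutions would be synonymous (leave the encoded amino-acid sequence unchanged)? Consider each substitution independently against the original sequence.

Codon 1 (TCT, Ser): 3 synonymous substitutions.
Codon 2 (TAT, Tyr): 1 synonymous substitution.
Codon 3 (TTT, Phe): 1 synonymous substitution.
Total: 3 + 1 + 1 = 5.

5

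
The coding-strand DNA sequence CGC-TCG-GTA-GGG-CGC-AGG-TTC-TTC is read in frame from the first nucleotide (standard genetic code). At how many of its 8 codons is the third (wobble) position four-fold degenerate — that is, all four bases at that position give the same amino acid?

5

Codon 1 CGC (Arg): third position 4-fold.
Codon 2 TCG (Ser): third position 4-fold.
Codon 3 GTA (Val): third position 4-fold.
Codon 4 GGG (Gly): third position 4-fold.
Codon 5 CGC (Arg): third position 4-fold.
Codon 6 AGG (Arg): third position 2-fold.
Codon 7 TTC (Phe): third position 2-fold.
Codon 8 TTC (Phe): third position 2-fold.
Four-fold degenerate third positions: 5.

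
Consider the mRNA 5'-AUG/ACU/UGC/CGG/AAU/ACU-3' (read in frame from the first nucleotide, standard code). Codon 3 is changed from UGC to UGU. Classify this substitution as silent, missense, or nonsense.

Position 9 falls in codon 3: UGC → Cys.
After the substitution the codon is UGU → Cys.
Both encode Cys, so the change is synonymous.

silent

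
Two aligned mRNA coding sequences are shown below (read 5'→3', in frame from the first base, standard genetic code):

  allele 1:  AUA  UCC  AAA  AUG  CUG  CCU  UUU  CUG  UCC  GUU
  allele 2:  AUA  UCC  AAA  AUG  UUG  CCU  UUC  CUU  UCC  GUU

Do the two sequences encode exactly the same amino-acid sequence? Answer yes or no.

Codon 1: AUA Ile / AUA Ile — identical.
Codon 2: UCC Ser / UCC Ser — identical.
Codon 3: AAA Lys / AAA Lys — identical.
Codon 4: AUG Met / AUG Met — identical.
Codon 5: CUG Leu / UUG Leu — synonymous.
Codon 6: CCU Pro / CCU Pro — identical.
Codon 7: UUU Phe / UUC Phe — synonymous.
Codon 8: CUG Leu / CUU Leu — synonymous.
Codon 9: UCC Ser / UCC Ser — identical.
Codon 10: GUU Val / GUU Val — identical.
Nonsynonymous differences: 0 → same protein.

yes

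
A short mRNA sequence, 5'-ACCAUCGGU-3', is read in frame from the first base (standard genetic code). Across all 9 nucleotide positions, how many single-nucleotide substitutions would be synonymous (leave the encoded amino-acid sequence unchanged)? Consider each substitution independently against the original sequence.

Codon 1 (ACC, Thr): 3 synonymous substitutions.
Codon 2 (AUC, Ile): 2 synonymous substitutions.
Codon 3 (GGU, Gly): 3 synonymous substitutions.
Total: 3 + 2 + 3 = 8.

8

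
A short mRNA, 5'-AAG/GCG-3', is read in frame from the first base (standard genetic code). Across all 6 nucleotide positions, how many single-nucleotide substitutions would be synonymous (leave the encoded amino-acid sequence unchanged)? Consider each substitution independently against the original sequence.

Codon 1 (AAG, Lys): 1 synonymous substitution.
Codon 2 (GCG, Ala): 3 synonymous substitutions.
Total: 1 + 3 = 4.

4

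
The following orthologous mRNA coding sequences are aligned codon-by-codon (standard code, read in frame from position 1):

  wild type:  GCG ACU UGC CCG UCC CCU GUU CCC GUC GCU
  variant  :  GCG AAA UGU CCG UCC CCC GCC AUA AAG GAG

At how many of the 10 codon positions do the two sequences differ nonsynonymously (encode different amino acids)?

5

Codon 1: GCG Ala / GCG Ala — identical.
Codon 2: ACU Thr / AAA Lys — nonsynonymous.
Codon 3: UGC Cys / UGU Cys — synonymous.
Codon 4: CCG Pro / CCG Pro — identical.
Codon 5: UCC Ser / UCC Ser — identical.
Codon 6: CCU Pro / CCC Pro — synonymous.
Codon 7: GUU Val / GCC Ala — nonsynonymous.
Codon 8: CCC Pro / AUA Ile — nonsynonymous.
Codon 9: GUC Val / AAG Lys — nonsynonymous.
Codon 10: GCU Ala / GAG Glu — nonsynonymous.
Nonsynonymous differences: 5.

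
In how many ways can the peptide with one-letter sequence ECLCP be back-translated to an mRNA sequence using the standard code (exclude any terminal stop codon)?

Glu: 2 codons.
Cys: 2 codons.
Leu: 6 codons.
Cys: 2 codons.
Pro: 4 codons.
2 × 2 × 6 × 2 × 4 = 192.

192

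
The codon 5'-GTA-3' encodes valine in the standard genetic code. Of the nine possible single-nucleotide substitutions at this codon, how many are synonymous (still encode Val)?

Position 1: none → 0 synonymous.
Position 2: none → 0 synonymous.
Position 3: GTT, GTC, GTG → 3 synonymous.
Total: 0 + 0 + 3 = 3.

3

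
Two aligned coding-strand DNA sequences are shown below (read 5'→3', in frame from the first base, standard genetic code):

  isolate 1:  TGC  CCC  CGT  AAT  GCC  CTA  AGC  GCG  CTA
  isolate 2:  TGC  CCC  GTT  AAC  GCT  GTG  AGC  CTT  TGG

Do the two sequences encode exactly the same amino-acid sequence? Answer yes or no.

Codon 1: TGC Cys / TGC Cys — identical.
Codon 2: CCC Pro / CCC Pro — identical.
Codon 3: CGT Arg / GTT Val — nonsynonymous.
Codon 4: AAT Asn / AAC Asn — synonymous.
Codon 5: GCC Ala / GCT Ala — synonymous.
Codon 6: CTA Leu / GTG Val — nonsynonymous.
Codon 7: AGC Ser / AGC Ser — identical.
Codon 8: GCG Ala / CTT Leu — nonsynonymous.
Codon 9: CTA Leu / TGG Trp — nonsynonymous.
Nonsynonymous differences: 4 → different protein.

no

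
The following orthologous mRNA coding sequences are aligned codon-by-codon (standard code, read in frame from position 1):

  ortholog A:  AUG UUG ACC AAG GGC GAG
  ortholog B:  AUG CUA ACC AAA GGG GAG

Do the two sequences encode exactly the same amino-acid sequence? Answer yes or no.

Codon 1: AUG Met / AUG Met — identical.
Codon 2: UUG Leu / CUA Leu — synonymous.
Codon 3: ACC Thr / ACC Thr — identical.
Codon 4: AAG Lys / AAA Lys — synonymous.
Codon 5: GGC Gly / GGG Gly — synonymous.
Codon 6: GAG Glu / GAG Glu — identical.
Nonsynonymous differences: 0 → same protein.

yes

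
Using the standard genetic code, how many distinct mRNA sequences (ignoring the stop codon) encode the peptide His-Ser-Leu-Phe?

144

His: 2 codons.
Ser: 6 codons.
Leu: 6 codons.
Phe: 2 codons.
2 × 6 × 6 × 2 = 144.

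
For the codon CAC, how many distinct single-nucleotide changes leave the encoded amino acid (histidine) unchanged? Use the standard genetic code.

1

Position 1: none → 0 synonymous.
Position 2: none → 0 synonymous.
Position 3: CAT → 1 synonymous.
Total: 0 + 0 + 1 = 1.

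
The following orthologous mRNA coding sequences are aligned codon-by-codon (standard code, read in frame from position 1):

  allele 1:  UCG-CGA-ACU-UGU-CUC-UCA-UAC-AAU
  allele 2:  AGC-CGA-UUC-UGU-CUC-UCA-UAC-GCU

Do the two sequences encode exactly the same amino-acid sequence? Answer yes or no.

Codon 1: UCG Ser / AGC Ser — synonymous.
Codon 2: CGA Arg / CGA Arg — identical.
Codon 3: ACU Thr / UUC Phe — nonsynonymous.
Codon 4: UGU Cys / UGU Cys — identical.
Codon 5: CUC Leu / CUC Leu — identical.
Codon 6: UCA Ser / UCA Ser — identical.
Codon 7: UAC Tyr / UAC Tyr — identical.
Codon 8: AAU Asn / GCU Ala — nonsynonymous.
Nonsynonymous differences: 2 → different protein.

no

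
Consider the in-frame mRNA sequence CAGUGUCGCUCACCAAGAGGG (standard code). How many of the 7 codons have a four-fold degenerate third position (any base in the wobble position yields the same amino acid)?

Codon 1 CAG (Gln): third position 2-fold.
Codon 2 UGU (Cys): third position 2-fold.
Codon 3 CGC (Arg): third position 4-fold.
Codon 4 UCA (Ser): third position 4-fold.
Codon 5 CCA (Pro): third position 4-fold.
Codon 6 AGA (Arg): third position 2-fold.
Codon 7 GGG (Gly): third position 4-fold.
Four-fold degenerate third positions: 4.

4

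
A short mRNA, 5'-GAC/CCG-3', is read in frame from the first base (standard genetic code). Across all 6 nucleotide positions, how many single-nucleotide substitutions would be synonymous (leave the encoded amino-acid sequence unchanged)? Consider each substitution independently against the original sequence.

Codon 1 (GAC, Asp): 1 synonymous substitution.
Codon 2 (CCG, Pro): 3 synonymous substitutions.
Total: 1 + 3 = 4.

4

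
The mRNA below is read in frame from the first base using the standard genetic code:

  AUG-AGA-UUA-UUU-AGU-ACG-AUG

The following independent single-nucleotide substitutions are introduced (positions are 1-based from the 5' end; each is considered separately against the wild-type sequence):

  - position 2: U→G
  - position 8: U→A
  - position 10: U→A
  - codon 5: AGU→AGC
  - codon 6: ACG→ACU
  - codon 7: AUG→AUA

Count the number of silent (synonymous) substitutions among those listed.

Codon 1: AUG (Met) → AGG (Arg) — missense.
Codon 3: UUA (Leu) → UAA (Stop) — nonsense.
Codon 4: UUU (Phe) → AUU (Ile) — missense.
Codon 5: AGU (Ser) → AGC (Ser) — synonymous.
Codon 6: ACG (Thr) → ACU (Thr) — synonymous.
Codon 7: AUG (Met) → AUA (Ile) — missense.
Synonymous: 2 of 6.

2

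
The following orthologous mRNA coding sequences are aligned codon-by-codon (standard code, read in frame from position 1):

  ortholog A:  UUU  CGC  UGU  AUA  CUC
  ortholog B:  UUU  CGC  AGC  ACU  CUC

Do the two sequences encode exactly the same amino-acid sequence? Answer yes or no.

no

Codon 1: UUU Phe / UUU Phe — identical.
Codon 2: CGC Arg / CGC Arg — identical.
Codon 3: UGU Cys / AGC Ser — nonsynonymous.
Codon 4: AUA Ile / ACU Thr — nonsynonymous.
Codon 5: CUC Leu / CUC Leu — identical.
Nonsynonymous differences: 2 → different protein.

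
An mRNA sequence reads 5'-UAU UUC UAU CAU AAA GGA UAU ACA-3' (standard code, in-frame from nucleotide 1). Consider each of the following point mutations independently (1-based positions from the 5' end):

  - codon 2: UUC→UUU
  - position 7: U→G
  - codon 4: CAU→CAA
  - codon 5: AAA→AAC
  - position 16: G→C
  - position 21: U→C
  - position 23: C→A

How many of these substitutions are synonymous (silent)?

2

Codon 2: UUC (Phe) → UUU (Phe) — synonymous.
Codon 3: UAU (Tyr) → GAU (Asp) — missense.
Codon 4: CAU (His) → CAA (Gln) — missense.
Codon 5: AAA (Lys) → AAC (Asn) — missense.
Codon 6: GGA (Gly) → CGA (Arg) — missense.
Codon 7: UAU (Tyr) → UAC (Tyr) — synonymous.
Codon 8: ACA (Thr) → AAA (Lys) — missense.
Synonymous: 2 of 7.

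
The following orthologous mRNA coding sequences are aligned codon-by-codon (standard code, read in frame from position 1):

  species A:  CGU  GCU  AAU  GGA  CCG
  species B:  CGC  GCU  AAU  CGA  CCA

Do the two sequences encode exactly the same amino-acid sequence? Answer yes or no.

no

Codon 1: CGU Arg / CGC Arg — synonymous.
Codon 2: GCU Ala / GCU Ala — identical.
Codon 3: AAU Asn / AAU Asn — identical.
Codon 4: GGA Gly / CGA Arg — nonsynonymous.
Codon 5: CCG Pro / CCA Pro — synonymous.
Nonsynonymous differences: 1 → different protein.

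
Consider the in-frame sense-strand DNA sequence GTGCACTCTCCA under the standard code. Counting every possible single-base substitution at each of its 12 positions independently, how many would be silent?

10

Codon 1 (GTG, Val): 3 synonymous substitutions.
Codon 2 (CAC, His): 1 synonymous substitution.
Codon 3 (TCT, Ser): 3 synonymous substitutions.
Codon 4 (CCA, Pro): 3 synonymous substitutions.
Total: 3 + 1 + 3 + 3 = 10.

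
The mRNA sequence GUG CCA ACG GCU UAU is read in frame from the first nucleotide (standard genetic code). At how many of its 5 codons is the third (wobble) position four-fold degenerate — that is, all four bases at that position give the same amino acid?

Codon 1 GUG (Val): third position 4-fold.
Codon 2 CCA (Pro): third position 4-fold.
Codon 3 ACG (Thr): third position 4-fold.
Codon 4 GCU (Ala): third position 4-fold.
Codon 5 UAU (Tyr): third position 2-fold.
Four-fold degenerate third positions: 4.

4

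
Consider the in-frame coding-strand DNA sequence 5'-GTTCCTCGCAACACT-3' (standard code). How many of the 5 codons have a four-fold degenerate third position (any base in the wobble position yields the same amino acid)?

4

Codon 1 GTT (Val): third position 4-fold.
Codon 2 CCT (Pro): third position 4-fold.
Codon 3 CGC (Arg): third position 4-fold.
Codon 4 AAC (Asn): third position 2-fold.
Codon 5 ACT (Thr): third position 4-fold.
Four-fold degenerate third positions: 4.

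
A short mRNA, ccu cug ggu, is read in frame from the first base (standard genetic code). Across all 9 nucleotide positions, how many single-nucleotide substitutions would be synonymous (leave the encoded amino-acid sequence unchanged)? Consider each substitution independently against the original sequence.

Codon 1 (CCU, Pro): 3 synonymous substitutions.
Codon 2 (CUG, Leu): 4 synonymous substitutions.
Codon 3 (GGU, Gly): 3 synonymous substitutions.
Total: 3 + 4 + 3 = 10.

10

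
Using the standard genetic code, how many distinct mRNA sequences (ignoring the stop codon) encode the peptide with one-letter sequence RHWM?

Arg: 6 codons.
His: 2 codons.
Trp: 1 codon.
Met: 1 codon.
6 × 2 × 1 × 1 = 12.

12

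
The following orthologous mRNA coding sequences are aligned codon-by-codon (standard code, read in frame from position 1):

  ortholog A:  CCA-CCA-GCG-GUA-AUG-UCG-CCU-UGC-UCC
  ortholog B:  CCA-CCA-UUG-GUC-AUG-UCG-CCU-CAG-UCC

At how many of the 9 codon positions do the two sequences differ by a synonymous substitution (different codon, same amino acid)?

1

Codon 1: CCA Pro / CCA Pro — identical.
Codon 2: CCA Pro / CCA Pro — identical.
Codon 3: GCG Ala / UUG Leu — nonsynonymous.
Codon 4: GUA Val / GUC Val — synonymous.
Codon 5: AUG Met / AUG Met — identical.
Codon 6: UCG Ser / UCG Ser — identical.
Codon 7: CCU Pro / CCU Pro — identical.
Codon 8: UGC Cys / CAG Gln — nonsynonymous.
Codon 9: UCC Ser / UCC Ser — identical.
Synonymous differences: 1.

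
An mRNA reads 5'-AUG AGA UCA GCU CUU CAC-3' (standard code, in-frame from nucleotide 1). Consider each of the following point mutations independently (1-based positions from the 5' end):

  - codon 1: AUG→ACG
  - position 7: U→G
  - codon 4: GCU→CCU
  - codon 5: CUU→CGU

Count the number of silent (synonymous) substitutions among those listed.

Codon 1: AUG (Met) → ACG (Thr) — missense.
Codon 3: UCA (Ser) → GCA (Ala) — missense.
Codon 4: GCU (Ala) → CCU (Pro) — missense.
Codon 5: CUU (Leu) → CGU (Arg) — missense.
Synonymous: 0 of 4.

0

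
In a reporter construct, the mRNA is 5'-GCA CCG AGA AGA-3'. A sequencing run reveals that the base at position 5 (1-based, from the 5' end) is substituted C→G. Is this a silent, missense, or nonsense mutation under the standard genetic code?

Position 5 falls in codon 2: CCG → Pro.
After the substitution the codon is CGG → Arg.
Pro ≠ Arg, so this is a missense mutation.

missense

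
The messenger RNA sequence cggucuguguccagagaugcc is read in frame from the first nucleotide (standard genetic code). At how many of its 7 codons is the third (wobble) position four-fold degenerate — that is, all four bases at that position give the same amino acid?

5

Codon 1 CGG (Arg): third position 4-fold.
Codon 2 UCU (Ser): third position 4-fold.
Codon 3 GUG (Val): third position 4-fold.
Codon 4 UCC (Ser): third position 4-fold.
Codon 5 AGA (Arg): third position 2-fold.
Codon 6 GAU (Asp): third position 2-fold.
Codon 7 GCC (Ala): third position 4-fold.
Four-fold degenerate third positions: 5.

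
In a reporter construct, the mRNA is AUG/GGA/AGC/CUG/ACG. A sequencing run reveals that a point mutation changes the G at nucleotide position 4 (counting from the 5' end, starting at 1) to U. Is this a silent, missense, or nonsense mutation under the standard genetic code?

nonsense

Position 4 falls in codon 2: GGA → Gly.
After the substitution the codon is UGA → Stop.
The new codon is a stop codon, so this is a nonsense mutation.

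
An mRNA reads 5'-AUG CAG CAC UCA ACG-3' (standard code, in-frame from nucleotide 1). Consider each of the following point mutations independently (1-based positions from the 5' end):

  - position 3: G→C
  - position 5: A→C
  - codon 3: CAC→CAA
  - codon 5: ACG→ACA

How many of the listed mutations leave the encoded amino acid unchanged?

Codon 1: AUG (Met) → AUC (Ile) — missense.
Codon 2: CAG (Gln) → CCG (Pro) — missense.
Codon 3: CAC (His) → CAA (Gln) — missense.
Codon 5: ACG (Thr) → ACA (Thr) — synonymous.
Synonymous: 1 of 4.

1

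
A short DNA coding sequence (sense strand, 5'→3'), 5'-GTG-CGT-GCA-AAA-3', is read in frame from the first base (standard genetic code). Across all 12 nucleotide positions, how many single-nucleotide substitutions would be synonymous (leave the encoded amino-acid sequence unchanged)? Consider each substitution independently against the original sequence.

Codon 1 (GTG, Val): 3 synonymous substitutions.
Codon 2 (CGT, Arg): 3 synonymous substitutions.
Codon 3 (GCA, Ala): 3 synonymous substitutions.
Codon 4 (AAA, Lys): 1 synonymous substitution.
Total: 3 + 3 + 3 + 1 = 10.

10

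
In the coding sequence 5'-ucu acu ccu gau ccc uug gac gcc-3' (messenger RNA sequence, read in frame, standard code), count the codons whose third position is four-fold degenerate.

5

Codon 1 UCU (Ser): third position 4-fold.
Codon 2 ACU (Thr): third position 4-fold.
Codon 3 CCU (Pro): third position 4-fold.
Codon 4 GAU (Asp): third position 2-fold.
Codon 5 CCC (Pro): third position 4-fold.
Codon 6 UUG (Leu): third position 2-fold.
Codon 7 GAC (Asp): third position 2-fold.
Codon 8 GCC (Ala): third position 4-fold.
Four-fold degenerate third positions: 5.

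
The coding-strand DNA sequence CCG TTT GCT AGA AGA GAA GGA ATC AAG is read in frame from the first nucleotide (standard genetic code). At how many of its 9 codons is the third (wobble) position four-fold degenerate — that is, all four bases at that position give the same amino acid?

3

Codon 1 CCG (Pro): third position 4-fold.
Codon 2 TTT (Phe): third position 2-fold.
Codon 3 GCT (Ala): third position 4-fold.
Codon 4 AGA (Arg): third position 2-fold.
Codon 5 AGA (Arg): third position 2-fold.
Codon 6 GAA (Glu): third position 2-fold.
Codon 7 GGA (Gly): third position 4-fold.
Codon 8 ATC (Ile): third position 3-fold.
Codon 9 AAG (Lys): third position 2-fold.
Four-fold degenerate third positions: 3.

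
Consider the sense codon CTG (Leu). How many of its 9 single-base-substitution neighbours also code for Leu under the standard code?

Position 1: TTG → 1 synonymous.
Position 2: none → 0 synonymous.
Position 3: CTT, CTC, CTA → 3 synonymous.
Total: 1 + 0 + 3 = 4.

4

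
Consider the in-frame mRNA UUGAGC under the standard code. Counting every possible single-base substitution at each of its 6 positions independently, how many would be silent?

3

Codon 1 (UUG, Leu): 2 synonymous substitutions.
Codon 2 (AGC, Ser): 1 synonymous substitution.
Total: 2 + 1 = 3.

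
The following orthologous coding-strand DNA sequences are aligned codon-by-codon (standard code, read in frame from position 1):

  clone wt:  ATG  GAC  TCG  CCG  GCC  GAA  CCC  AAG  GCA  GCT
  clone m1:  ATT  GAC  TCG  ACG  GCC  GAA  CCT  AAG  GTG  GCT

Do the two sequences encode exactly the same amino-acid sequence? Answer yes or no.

Codon 1: ATG Met / ATT Ile — nonsynonymous.
Codon 2: GAC Asp / GAC Asp — identical.
Codon 3: TCG Ser / TCG Ser — identical.
Codon 4: CCG Pro / ACG Thr — nonsynonymous.
Codon 5: GCC Ala / GCC Ala — identical.
Codon 6: GAA Glu / GAA Glu — identical.
Codon 7: CCC Pro / CCT Pro — synonymous.
Codon 8: AAG Lys / AAG Lys — identical.
Codon 9: GCA Ala / GTG Val — nonsynonymous.
Codon 10: GCT Ala / GCT Ala — identical.
Nonsynonymous differences: 3 → different protein.

no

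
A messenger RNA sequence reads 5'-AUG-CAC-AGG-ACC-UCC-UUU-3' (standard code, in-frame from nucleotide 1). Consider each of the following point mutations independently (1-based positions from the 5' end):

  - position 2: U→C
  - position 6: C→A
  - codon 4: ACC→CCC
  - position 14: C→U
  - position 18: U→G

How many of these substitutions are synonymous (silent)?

0

Codon 1: AUG (Met) → ACG (Thr) — missense.
Codon 2: CAC (His) → CAA (Gln) — missense.
Codon 4: ACC (Thr) → CCC (Pro) — missense.
Codon 5: UCC (Ser) → UUC (Phe) — missense.
Codon 6: UUU (Phe) → UUG (Leu) — missense.
Synonymous: 0 of 5.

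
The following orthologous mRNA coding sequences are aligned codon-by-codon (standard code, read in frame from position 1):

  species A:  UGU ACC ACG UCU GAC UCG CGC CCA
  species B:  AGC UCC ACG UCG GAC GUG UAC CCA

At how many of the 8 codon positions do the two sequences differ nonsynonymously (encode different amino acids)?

Codon 1: UGU Cys / AGC Ser — nonsynonymous.
Codon 2: ACC Thr / UCC Ser — nonsynonymous.
Codon 3: ACG Thr / ACG Thr — identical.
Codon 4: UCU Ser / UCG Ser — synonymous.
Codon 5: GAC Asp / GAC Asp — identical.
Codon 6: UCG Ser / GUG Val — nonsynonymous.
Codon 7: CGC Arg / UAC Tyr — nonsynonymous.
Codon 8: CCA Pro / CCA Pro — identical.
Nonsynonymous differences: 4.

4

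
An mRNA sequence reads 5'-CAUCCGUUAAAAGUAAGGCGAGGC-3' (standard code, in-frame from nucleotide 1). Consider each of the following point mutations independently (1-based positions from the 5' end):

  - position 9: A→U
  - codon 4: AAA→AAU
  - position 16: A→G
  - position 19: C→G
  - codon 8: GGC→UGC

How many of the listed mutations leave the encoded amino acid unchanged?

0

Codon 3: UUA (Leu) → UUU (Phe) — missense.
Codon 4: AAA (Lys) → AAU (Asn) — missense.
Codon 6: AGG (Arg) → GGG (Gly) — missense.
Codon 7: CGA (Arg) → GGA (Gly) — missense.
Codon 8: GGC (Gly) → UGC (Cys) — missense.
Synonymous: 0 of 5.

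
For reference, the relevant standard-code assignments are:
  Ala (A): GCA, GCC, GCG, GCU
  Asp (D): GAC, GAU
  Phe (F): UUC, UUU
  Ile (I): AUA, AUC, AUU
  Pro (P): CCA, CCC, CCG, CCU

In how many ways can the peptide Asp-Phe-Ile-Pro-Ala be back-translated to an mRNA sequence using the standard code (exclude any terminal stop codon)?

Asp: 2 codons.
Phe: 2 codons.
Ile: 3 codons.
Pro: 4 codons.
Ala: 4 codons.
2 × 2 × 3 × 4 × 4 = 192.

192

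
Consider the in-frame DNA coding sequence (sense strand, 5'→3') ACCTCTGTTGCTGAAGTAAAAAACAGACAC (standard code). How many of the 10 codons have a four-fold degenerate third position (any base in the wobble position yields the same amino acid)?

5

Codon 1 ACC (Thr): third position 4-fold.
Codon 2 TCT (Ser): third position 4-fold.
Codon 3 GTT (Val): third position 4-fold.
Codon 4 GCT (Ala): third position 4-fold.
Codon 5 GAA (Glu): third position 2-fold.
Codon 6 GTA (Val): third position 4-fold.
Codon 7 AAA (Lys): third position 2-fold.
Codon 8 AAC (Asn): third position 2-fold.
Codon 9 AGA (Arg): third position 2-fold.
Codon 10 CAC (His): third position 2-fold.
Four-fold degenerate third positions: 5.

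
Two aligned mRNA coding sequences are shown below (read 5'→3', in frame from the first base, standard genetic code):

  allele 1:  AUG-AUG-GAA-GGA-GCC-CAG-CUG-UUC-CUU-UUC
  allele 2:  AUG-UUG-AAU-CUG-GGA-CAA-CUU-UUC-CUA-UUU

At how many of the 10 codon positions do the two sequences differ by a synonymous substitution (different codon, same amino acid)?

Codon 1: AUG Met / AUG Met — identical.
Codon 2: AUG Met / UUG Leu — nonsynonymous.
Codon 3: GAA Glu / AAU Asn — nonsynonymous.
Codon 4: GGA Gly / CUG Leu — nonsynonymous.
Codon 5: GCC Ala / GGA Gly — nonsynonymous.
Codon 6: CAG Gln / CAA Gln — synonymous.
Codon 7: CUG Leu / CUU Leu — synonymous.
Codon 8: UUC Phe / UUC Phe — identical.
Codon 9: CUU Leu / CUA Leu — synonymous.
Codon 10: UUC Phe / UUU Phe — synonymous.
Synonymous differences: 4.

4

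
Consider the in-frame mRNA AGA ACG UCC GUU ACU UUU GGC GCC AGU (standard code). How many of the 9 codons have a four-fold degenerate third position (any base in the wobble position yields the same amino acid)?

Codon 1 AGA (Arg): third position 2-fold.
Codon 2 ACG (Thr): third position 4-fold.
Codon 3 UCC (Ser): third position 4-fold.
Codon 4 GUU (Val): third position 4-fold.
Codon 5 ACU (Thr): third position 4-fold.
Codon 6 UUU (Phe): third position 2-fold.
Codon 7 GGC (Gly): third position 4-fold.
Codon 8 GCC (Ala): third position 4-fold.
Codon 9 AGU (Ser): third position 2-fold.
Four-fold degenerate third positions: 6.

6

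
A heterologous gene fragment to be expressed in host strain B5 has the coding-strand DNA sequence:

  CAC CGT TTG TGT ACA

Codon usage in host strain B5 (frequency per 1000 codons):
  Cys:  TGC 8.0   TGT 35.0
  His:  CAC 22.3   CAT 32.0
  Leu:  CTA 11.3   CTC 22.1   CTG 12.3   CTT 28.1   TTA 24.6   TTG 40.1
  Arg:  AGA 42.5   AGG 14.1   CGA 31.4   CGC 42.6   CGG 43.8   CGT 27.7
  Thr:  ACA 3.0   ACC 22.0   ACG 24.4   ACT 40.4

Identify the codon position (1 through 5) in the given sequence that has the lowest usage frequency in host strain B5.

5

Codon 1 CAC (His): 22.3 per 1000.
Codon 2 CGT (Arg): 27.7 per 1000.
Codon 3 TTG (Leu): 40.1 per 1000.
Codon 4 TGT (Cys): 35.0 per 1000.
Codon 5 ACA (Thr): 3.0 per 1000.
Lowest frequency is 3.0 at codon 5.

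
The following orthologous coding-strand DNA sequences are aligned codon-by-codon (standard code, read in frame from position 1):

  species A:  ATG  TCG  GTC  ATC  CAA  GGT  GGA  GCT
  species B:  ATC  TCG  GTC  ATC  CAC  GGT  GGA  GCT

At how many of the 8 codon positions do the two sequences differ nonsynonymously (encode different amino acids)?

2

Codon 1: ATG Met / ATC Ile — nonsynonymous.
Codon 2: TCG Ser / TCG Ser — identical.
Codon 3: GTC Val / GTC Val — identical.
Codon 4: ATC Ile / ATC Ile — identical.
Codon 5: CAA Gln / CAC His — nonsynonymous.
Codon 6: GGT Gly / GGT Gly — identical.
Codon 7: GGA Gly / GGA Gly — identical.
Codon 8: GCT Ala / GCT Ala — identical.
Nonsynonymous differences: 2.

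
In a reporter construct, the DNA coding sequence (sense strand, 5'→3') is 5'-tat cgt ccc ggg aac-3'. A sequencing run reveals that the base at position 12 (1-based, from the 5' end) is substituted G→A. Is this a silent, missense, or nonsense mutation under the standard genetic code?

Position 12 falls in codon 4: GGG → Gly.
After the substitution the codon is GGA → Gly.
Both encode Gly, so the change is synonymous.

silent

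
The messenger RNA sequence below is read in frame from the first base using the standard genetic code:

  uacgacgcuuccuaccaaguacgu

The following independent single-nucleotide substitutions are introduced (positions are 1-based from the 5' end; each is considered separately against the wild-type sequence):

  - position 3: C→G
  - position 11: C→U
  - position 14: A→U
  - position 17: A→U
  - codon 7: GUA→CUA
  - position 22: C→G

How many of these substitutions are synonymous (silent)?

Codon 1: UAC (Tyr) → UAG (Stop) — nonsense.
Codon 4: UCC (Ser) → UUC (Phe) — missense.
Codon 5: UAC (Tyr) → UUC (Phe) — missense.
Codon 6: CAA (Gln) → CUA (Leu) — missense.
Codon 7: GUA (Val) → CUA (Leu) — missense.
Codon 8: CGU (Arg) → GGU (Gly) — missense.
Synonymous: 0 of 6.

0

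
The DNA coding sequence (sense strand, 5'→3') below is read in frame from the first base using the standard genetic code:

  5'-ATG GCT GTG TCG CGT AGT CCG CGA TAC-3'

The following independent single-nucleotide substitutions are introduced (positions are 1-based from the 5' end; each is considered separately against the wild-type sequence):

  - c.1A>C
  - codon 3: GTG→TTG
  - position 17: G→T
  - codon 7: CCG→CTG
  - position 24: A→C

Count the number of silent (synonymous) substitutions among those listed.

1

Codon 1: ATG (Met) → CTG (Leu) — missense.
Codon 3: GTG (Val) → TTG (Leu) — missense.
Codon 6: AGT (Ser) → ATT (Ile) — missense.
Codon 7: CCG (Pro) → CTG (Leu) — missense.
Codon 8: CGA (Arg) → CGC (Arg) — synonymous.
Synonymous: 1 of 5.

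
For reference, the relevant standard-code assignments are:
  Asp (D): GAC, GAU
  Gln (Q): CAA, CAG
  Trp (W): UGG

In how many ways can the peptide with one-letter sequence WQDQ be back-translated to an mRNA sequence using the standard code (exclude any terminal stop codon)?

8

Trp: 1 codon.
Gln: 2 codons.
Asp: 2 codons.
Gln: 2 codons.
1 × 2 × 2 × 2 = 8.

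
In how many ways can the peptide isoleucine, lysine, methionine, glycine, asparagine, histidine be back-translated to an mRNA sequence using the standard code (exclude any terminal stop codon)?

Ile: 3 codons.
Lys: 2 codons.
Met: 1 codon.
Gly: 4 codons.
Asn: 2 codons.
His: 2 codons.
3 × 2 × 1 × 4 × 2 × 2 = 96.

96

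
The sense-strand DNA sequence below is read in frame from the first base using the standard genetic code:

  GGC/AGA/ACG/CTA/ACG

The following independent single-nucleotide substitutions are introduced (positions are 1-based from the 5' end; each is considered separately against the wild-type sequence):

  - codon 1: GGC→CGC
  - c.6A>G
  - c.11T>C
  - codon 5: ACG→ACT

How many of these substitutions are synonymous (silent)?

Codon 1: GGC (Gly) → CGC (Arg) — missense.
Codon 2: AGA (Arg) → AGG (Arg) — synonymous.
Codon 4: CTA (Leu) → CCA (Pro) — missense.
Codon 5: ACG (Thr) → ACT (Thr) — synonymous.
Synonymous: 2 of 4.

2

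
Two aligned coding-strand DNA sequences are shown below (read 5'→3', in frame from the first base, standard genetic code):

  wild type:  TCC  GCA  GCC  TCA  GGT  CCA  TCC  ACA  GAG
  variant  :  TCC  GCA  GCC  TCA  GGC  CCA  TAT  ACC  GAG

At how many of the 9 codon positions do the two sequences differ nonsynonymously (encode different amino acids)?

Codon 1: TCC Ser / TCC Ser — identical.
Codon 2: GCA Ala / GCA Ala — identical.
Codon 3: GCC Ala / GCC Ala — identical.
Codon 4: TCA Ser / TCA Ser — identical.
Codon 5: GGT Gly / GGC Gly — synonymous.
Codon 6: CCA Pro / CCA Pro — identical.
Codon 7: TCC Ser / TAT Tyr — nonsynonymous.
Codon 8: ACA Thr / ACC Thr — synonymous.
Codon 9: GAG Glu / GAG Glu — identical.
Nonsynonymous differences: 1.

1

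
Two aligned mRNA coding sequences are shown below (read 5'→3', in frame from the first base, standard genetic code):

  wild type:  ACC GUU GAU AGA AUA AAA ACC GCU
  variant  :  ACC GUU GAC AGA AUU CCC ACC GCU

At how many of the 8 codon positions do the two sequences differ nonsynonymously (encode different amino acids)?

Codon 1: ACC Thr / ACC Thr — identical.
Codon 2: GUU Val / GUU Val — identical.
Codon 3: GAU Asp / GAC Asp — synonymous.
Codon 4: AGA Arg / AGA Arg — identical.
Codon 5: AUA Ile / AUU Ile — synonymous.
Codon 6: AAA Lys / CCC Pro — nonsynonymous.
Codon 7: ACC Thr / ACC Thr — identical.
Codon 8: GCU Ala / GCU Ala — identical.
Nonsynonymous differences: 1.

1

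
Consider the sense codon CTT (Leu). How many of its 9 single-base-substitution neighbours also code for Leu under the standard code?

Position 1: none → 0 synonymous.
Position 2: none → 0 synonymous.
Position 3: CTC, CTA, CTG → 3 synonymous.
Total: 0 + 0 + 3 = 3.

3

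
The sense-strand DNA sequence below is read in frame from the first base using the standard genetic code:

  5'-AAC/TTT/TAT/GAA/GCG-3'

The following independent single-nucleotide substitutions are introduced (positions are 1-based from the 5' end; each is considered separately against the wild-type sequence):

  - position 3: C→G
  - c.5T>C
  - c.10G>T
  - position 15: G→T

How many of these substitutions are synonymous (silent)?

Codon 1: AAC (Asn) → AAG (Lys) — missense.
Codon 2: TTT (Phe) → TCT (Ser) — missense.
Codon 4: GAA (Glu) → TAA (Stop) — nonsense.
Codon 5: GCG (Ala) → GCT (Ala) — synonymous.
Synonymous: 1 of 4.

1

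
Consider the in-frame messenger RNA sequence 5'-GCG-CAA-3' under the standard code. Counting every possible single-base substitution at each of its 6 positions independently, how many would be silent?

Codon 1 (GCG, Ala): 3 synonymous substitutions.
Codon 2 (CAA, Gln): 1 synonymous substitution.
Total: 3 + 1 = 4.

4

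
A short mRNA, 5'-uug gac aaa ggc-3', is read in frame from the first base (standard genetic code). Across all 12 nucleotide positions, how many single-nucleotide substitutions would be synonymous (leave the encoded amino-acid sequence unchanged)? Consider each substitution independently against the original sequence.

Codon 1 (UUG, Leu): 2 synonymous substitutions.
Codon 2 (GAC, Asp): 1 synonymous substitution.
Codon 3 (AAA, Lys): 1 synonymous substitution.
Codon 4 (GGC, Gly): 3 synonymous substitutions.
Total: 2 + 1 + 1 + 3 = 7.

7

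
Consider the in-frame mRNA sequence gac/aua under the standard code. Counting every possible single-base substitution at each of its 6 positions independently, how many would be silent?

Codon 1 (GAC, Asp): 1 synonymous substitution.
Codon 2 (AUA, Ile): 2 synonymous substitutions.
Total: 1 + 2 = 3.

3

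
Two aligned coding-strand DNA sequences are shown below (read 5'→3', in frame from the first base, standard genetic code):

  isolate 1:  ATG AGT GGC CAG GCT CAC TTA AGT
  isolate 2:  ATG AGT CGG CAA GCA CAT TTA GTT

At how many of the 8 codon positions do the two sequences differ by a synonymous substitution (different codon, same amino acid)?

Codon 1: ATG Met / ATG Met — identical.
Codon 2: AGT Ser / AGT Ser — identical.
Codon 3: GGC Gly / CGG Arg — nonsynonymous.
Codon 4: CAG Gln / CAA Gln — synonymous.
Codon 5: GCT Ala / GCA Ala — synonymous.
Codon 6: CAC His / CAT His — synonymous.
Codon 7: TTA Leu / TTA Leu — identical.
Codon 8: AGT Ser / GTT Val — nonsynonymous.
Synonymous differences: 3.

3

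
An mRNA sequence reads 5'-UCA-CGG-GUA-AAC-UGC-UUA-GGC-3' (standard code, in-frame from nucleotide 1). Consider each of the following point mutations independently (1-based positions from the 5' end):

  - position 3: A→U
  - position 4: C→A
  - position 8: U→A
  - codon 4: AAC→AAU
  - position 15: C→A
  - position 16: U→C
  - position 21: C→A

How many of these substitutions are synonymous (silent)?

5

Codon 1: UCA (Ser) → UCU (Ser) — synonymous.
Codon 2: CGG (Arg) → AGG (Arg) — synonymous.
Codon 3: GUA (Val) → GAA (Glu) — missense.
Codon 4: AAC (Asn) → AAU (Asn) — synonymous.
Codon 5: UGC (Cys) → UGA (Stop) — nonsense.
Codon 6: UUA (Leu) → CUA (Leu) — synonymous.
Codon 7: GGC (Gly) → GGA (Gly) — synonymous.
Synonymous: 5 of 7.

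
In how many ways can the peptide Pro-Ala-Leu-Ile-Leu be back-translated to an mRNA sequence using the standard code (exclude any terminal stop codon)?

1728

Pro: 4 codons.
Ala: 4 codons.
Leu: 6 codons.
Ile: 3 codons.
Leu: 6 codons.
4 × 4 × 6 × 3 × 6 = 1728.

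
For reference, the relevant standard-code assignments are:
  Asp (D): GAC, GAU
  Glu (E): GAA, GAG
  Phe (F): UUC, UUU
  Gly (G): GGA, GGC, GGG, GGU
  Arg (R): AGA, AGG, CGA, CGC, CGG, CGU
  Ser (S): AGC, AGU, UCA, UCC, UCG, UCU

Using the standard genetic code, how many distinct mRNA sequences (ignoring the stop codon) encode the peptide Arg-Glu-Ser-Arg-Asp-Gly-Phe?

Arg: 6 codons.
Glu: 2 codons.
Ser: 6 codons.
Arg: 6 codons.
Asp: 2 codons.
Gly: 4 codons.
Phe: 2 codons.
6 × 2 × 6 × 6 × 2 × 4 × 2 = 6912.

6912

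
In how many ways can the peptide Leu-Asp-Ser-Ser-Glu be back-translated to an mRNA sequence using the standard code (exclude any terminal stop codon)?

864

Leu: 6 codons.
Asp: 2 codons.
Ser: 6 codons.
Ser: 6 codons.
Glu: 2 codons.
6 × 2 × 6 × 6 × 2 = 864.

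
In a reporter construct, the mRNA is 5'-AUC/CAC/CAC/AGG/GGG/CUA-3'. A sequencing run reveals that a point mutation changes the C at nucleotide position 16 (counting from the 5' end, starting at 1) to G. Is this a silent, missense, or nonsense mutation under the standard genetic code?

Position 16 falls in codon 6: CUA → Leu.
After the substitution the codon is GUA → Val.
Leu ≠ Val, so this is a missense mutation.

missense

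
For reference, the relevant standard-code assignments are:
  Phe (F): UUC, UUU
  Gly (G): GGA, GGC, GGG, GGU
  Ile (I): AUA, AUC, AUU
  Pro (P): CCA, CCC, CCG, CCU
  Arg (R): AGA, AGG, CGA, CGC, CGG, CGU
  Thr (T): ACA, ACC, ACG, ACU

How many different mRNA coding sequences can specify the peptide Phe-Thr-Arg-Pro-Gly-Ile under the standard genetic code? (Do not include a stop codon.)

Phe: 2 codons.
Thr: 4 codons.
Arg: 6 codons.
Pro: 4 codons.
Gly: 4 codons.
Ile: 3 codons.
2 × 4 × 6 × 4 × 4 × 3 = 2304.

2304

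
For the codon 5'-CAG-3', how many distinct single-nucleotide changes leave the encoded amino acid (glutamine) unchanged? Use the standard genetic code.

1

Position 1: none → 0 synonymous.
Position 2: none → 0 synonymous.
Position 3: CAA → 1 synonymous.
Total: 0 + 0 + 1 = 1.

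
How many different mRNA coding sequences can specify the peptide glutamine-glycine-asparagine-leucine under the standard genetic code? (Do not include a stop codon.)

96

Gln: 2 codons.
Gly: 4 codons.
Asn: 2 codons.
Leu: 6 codons.
2 × 4 × 2 × 6 = 96.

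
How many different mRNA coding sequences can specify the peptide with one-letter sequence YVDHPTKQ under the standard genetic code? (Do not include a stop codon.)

2048

Tyr: 2 codons.
Val: 4 codons.
Asp: 2 codons.
His: 2 codons.
Pro: 4 codons.
Thr: 4 codons.
Lys: 2 codons.
Gln: 2 codons.
2 × 4 × 2 × 2 × 4 × 4 × 2 × 2 = 2048.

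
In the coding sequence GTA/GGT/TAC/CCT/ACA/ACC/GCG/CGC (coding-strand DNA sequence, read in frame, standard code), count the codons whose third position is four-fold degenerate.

Codon 1 GTA (Val): third position 4-fold.
Codon 2 GGT (Gly): third position 4-fold.
Codon 3 TAC (Tyr): third position 2-fold.
Codon 4 CCT (Pro): third position 4-fold.
Codon 5 ACA (Thr): third position 4-fold.
Codon 6 ACC (Thr): third position 4-fold.
Codon 7 GCG (Ala): third position 4-fold.
Codon 8 CGC (Arg): third position 4-fold.
Four-fold degenerate third positions: 7.

7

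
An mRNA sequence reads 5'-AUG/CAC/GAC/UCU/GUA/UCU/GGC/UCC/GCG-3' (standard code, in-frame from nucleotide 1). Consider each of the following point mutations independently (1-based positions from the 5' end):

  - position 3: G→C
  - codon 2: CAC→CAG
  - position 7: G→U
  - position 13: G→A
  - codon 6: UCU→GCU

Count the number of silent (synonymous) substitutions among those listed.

0

Codon 1: AUG (Met) → AUC (Ile) — missense.
Codon 2: CAC (His) → CAG (Gln) — missense.
Codon 3: GAC (Asp) → UAC (Tyr) — missense.
Codon 5: GUA (Val) → AUA (Ile) — missense.
Codon 6: UCU (Ser) → GCU (Ala) — missense.
Synonymous: 0 of 5.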